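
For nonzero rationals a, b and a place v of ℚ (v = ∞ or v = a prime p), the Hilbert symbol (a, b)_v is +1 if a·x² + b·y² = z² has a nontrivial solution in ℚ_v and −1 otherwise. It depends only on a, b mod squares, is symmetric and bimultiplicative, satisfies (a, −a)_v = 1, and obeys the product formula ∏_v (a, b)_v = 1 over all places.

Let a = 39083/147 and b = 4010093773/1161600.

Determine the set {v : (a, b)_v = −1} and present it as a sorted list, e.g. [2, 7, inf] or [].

Mod squares: a ≡ 969, b ≡ 798. Check v ∈ {∞, 2, 3, 5, 7, 11, 17, 19}.
v=3: a=3^-1·(≡2), b=3^-1·(≡2) mod 3; (2|3)=-1, (2|3)=-1; (−1)^{-1·-1·1}·(-1)^-1·(-1)^-1 = -1.
v=17: a=17^1·(≡5), b=17^4·(≡8) mod 17; (5|17)=-1, (8|17)=+1; (−1)^{1·4·8}·(-1)^4·(+1)^1 = +1.
v=7: a=7^-2·(≡3), b=7^1·(≡4) mod 7; (3|7)=-1, (4|7)=+1; (−1)^{-2·1·3}·(-1)^1·(+1)^-2 = -1.
v=19: a=19^1·(≡18), b=19^3·(≡7) mod 19; (18|19)=-1, (7|19)=+1; (−1)^{1·3·9}·(-1)^3·(+1)^1 = +1.
v=11: a=11^2·(≡1), b=11^-2·(≡6) mod 11; (1|11)=+1, (6|11)=-1; (−1)^{2·-2·5}·(+1)^-2·(-1)^2 = +1.
v=2: v_2(a)=0, v_2(b)=-7; units ≡ 1, 7 (mod 8); ε·ε+αω+βω = 0·1+0·0+-7·0 ≡ 0  ⇒  (a,b)_2 = +1.
v=∞: 969 > 0 and 798 > 0  ⇒  (a,b)_∞ = +1.
v=5: a=5^0·(≡4), b=5^-2·(≡2) mod 5; (4|5)=+1, (2|5)=-1; (−1)^{0·-2·2}·(+1)^-2·(-1)^0 = +1.
Ram(969, 798) = {3, 7}; no ℚ_3-point on the conic.

[3, 7]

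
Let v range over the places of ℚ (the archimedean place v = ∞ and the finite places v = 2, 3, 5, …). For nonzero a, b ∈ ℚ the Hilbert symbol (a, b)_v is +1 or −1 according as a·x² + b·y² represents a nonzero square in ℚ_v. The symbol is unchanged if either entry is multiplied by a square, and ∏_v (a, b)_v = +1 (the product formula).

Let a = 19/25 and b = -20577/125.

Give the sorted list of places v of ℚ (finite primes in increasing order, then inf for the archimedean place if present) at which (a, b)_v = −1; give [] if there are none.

[2, 19]

(a, b) ≡ (19, -285) mod (ℚ^×)²; places V = {2, 3, 5, 19, ∞}.
(a,b)_5: α=-2, u≡4; β=-3, v≡3 (mod 5); (4|5)=+1, (3|5)=-1; sign (−1)^0·+1^-3·-1^-2 = +1.
(a,b)_2: α=0, β=0; u≡3, v≡3 (mod 8); ε(u)ε(v)=1·1, αω(v)=0·1, βω(u)=0·1; sum ≡ 1  ⇒  -1.
(a,b)_19: α=1, u≡16; β=3, v≡17 (mod 19); (16|19)=+1, (17|19)=+1; sign (−1)^1·+1^3·+1^1 = -1.
(a,b)_∞: sgn(19)=+, sgn(-285)=−, so +1.
(a,b)_3: α=0, u≡1; β=1, v≡1 (mod 3); (1|3)=+1, (1|3)=+1; sign (−1)^0·+1^1·+1^0 = +1.
(19, -285 / ℚ) ramifies at {2, 19}: a division algebra.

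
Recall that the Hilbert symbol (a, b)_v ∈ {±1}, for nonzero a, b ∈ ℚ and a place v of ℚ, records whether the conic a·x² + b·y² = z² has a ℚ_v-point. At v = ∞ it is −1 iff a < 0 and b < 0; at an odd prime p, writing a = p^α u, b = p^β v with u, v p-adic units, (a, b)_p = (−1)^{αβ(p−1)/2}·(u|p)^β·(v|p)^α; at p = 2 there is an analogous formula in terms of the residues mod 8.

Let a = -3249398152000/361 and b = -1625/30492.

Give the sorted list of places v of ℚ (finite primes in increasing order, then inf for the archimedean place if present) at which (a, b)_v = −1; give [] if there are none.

[7, 11, 13, inf]

Mod squares: a ≡ -5005, b ≡ -455. Check v ∈ {∞, 2, 3, 5, 7, 11, 13, 19}.
v=2: v_2(a)=6, v_2(b)=-2; units ≡ 3, 1 (mod 8); ε·ε+αω+βω = 1·0+6·0+-2·1 ≡ 0  ⇒  (a,b)_2 = +1.
v=19: a=19^-2·(≡11), b=19^0·(≡16) mod 19; (11|19)=+1, (16|19)=+1; (−1)^{-2·0·9}·(+1)^0·(+1)^-2 = +1.
v=5: a=5^3·(≡4), b=5^3·(≡1) mod 5; (4|5)=+1, (1|5)=+1; (−1)^{3·3·2}·(+1)^3·(+1)^3 = +1.
v=∞: -5005 < 0 and -455 < 0  ⇒  (a,b)_∞ = -1.
v=7: a=7^5·(≡6), b=7^-1·(≡3) mod 7; (6|7)=-1, (3|7)=-1; (−1)^{5·-1·3}·(-1)^-1·(-1)^5 = -1.
v=3: a=3^0·(≡2), b=3^-2·(≡1) mod 3; (2|3)=-1, (1|3)=+1; (−1)^{0·-2·1}·(-1)^-2·(+1)^0 = +1.
v=13: a=13^3·(≡11), b=13^1·(≡10) mod 13; (11|13)=-1, (10|13)=+1; (−1)^{3·1·6}·(-1)^1·(+1)^3 = -1.
v=11: a=11^1·(≡10), b=11^-2·(≡8) mod 11; (10|11)=-1, (8|11)=-1; (−1)^{1·-2·5}·(-1)^-2·(-1)^1 = -1.
Ram(-5005, -455) = {7, 11, 13, ∞}; no ℚ_7-point on the conic.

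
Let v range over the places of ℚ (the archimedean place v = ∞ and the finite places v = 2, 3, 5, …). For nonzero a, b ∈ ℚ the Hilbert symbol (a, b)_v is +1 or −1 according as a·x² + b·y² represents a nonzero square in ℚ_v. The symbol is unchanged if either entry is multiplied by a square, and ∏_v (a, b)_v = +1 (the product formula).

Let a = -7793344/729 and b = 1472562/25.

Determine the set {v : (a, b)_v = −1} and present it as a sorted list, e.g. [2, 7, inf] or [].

[2, 17]

Mod squares: a ≡ -121771, b ≡ 163618. Check v ∈ {∞, 2, 3, 5, 7, 13, 17, 19, 29, 31}.
v=5: a=5^0·(≡4), b=5^-2·(≡2) mod 5; (4|5)=+1, (2|5)=-1; (−1)^{0·-2·2}·(+1)^-2·(-1)^0 = +1.
v=31: a=31^0·(≡19), b=31^1·(≡19) mod 31; (19|31)=+1, (19|31)=+1; (−1)^{0·1·15}·(+1)^1·(+1)^0 = +1.
v=13: a=13^1·(≡7), b=13^1·(≡8) mod 13; (7|13)=-1, (8|13)=-1; (−1)^{1·1·6}·(-1)^1·(-1)^1 = +1.
v=2: v_2(a)=6, v_2(b)=1; units ≡ 5, 1 (mod 8); ε·ε+αω+βω = 0·0+6·0+1·1 ≡ 1  ⇒  (a,b)_2 = -1.
v=3: a=3^-6·(≡2), b=3^2·(≡1) mod 3; (2|3)=-1, (1|3)=+1; (−1)^{-6·2·1}·(-1)^2·(+1)^-6 = +1.
v=7: a=7^0·(≡1), b=7^1·(≡4) mod 7; (1|7)=+1, (4|7)=+1; (−1)^{0·1·3}·(+1)^1·(+1)^0 = +1.
v=19: a=19^1·(≡13), b=19^0·(≡4) mod 19; (13|19)=-1, (4|19)=+1; (−1)^{1·0·9}·(-1)^0·(+1)^1 = +1.
v=29: a=29^1·(≡9), b=29^1·(≡22) mod 29; (9|29)=+1, (22|29)=+1; (−1)^{1·1·14}·(+1)^1·(+1)^1 = +1.
v=17: a=17^1·(≡5), b=17^0·(≡7) mod 17; (5|17)=-1, (7|17)=-1; (−1)^{1·0·8}·(-1)^0·(-1)^1 = -1.
v=∞: -121771 < 0 and 163618 > 0  ⇒  (a,b)_∞ = +1.
|Ram(-121771, 163618)| = 2, even; anisotropic at {2, 17}.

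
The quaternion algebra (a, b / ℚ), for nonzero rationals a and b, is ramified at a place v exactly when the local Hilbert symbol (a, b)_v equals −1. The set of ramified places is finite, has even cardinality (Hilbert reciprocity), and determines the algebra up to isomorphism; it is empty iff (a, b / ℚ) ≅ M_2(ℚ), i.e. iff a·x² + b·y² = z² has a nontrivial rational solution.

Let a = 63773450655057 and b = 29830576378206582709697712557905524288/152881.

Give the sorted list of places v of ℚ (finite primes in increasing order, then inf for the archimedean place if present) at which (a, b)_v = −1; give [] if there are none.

[13, 31, 37, 53]

(a, b) ≡ (356417633, 2857177) mod (ℚ^×)²; places V = {2, 3, 11, 13, 17, 19, 23, 31, 37, 41, 47, 53, ∞}.
(a,b)_∞: sgn(356417633)=+, sgn(2857177)=+, so +1.
(a,b)_53: α=1, u≡9; β=3, v≡12 (mod 53); (9|53)=+1, (12|53)=-1; sign (−1)^0·+1^3·-1^1 = -1.
(a,b)_37: α=1, u≡12; β=3, v≡2 (mod 37); (12|37)=+1, (2|37)=-1; sign (−1)^0·+1^3·-1^1 = -1.
(a,b)_31: α=1, u≡28; β=3, v≡8 (mod 31); (28|31)=+1, (8|31)=+1; sign (−1)^1·+1^3·+1^1 = -1.
(a,b)_41: α=1, u≡30; β=2, v≡40 (mod 41); (30|41)=-1, (40|41)=+1; sign (−1)^0·-1^2·+1^1 = +1.
(a,b)_3: α=4, u≡2; β=6, v≡1 (mod 3); (2|3)=-1, (1|3)=+1; sign (−1)^0·-1^6·+1^4 = +1.
(a,b)_23: α=0, u≡21; β=-2, v≡2 (mod 23); (21|23)=-1, (2|23)=+1; sign (−1)^0·-1^-2·+1^0 = +1.
(a,b)_17: α=0, u≡8; β=-2, v≡1 (mod 17); (8|17)=+1, (1|17)=+1; sign (−1)^0·+1^-2·+1^0 = +1.
(a,b)_13: α=1, u≡10; β=2, v≡7 (mod 13); (10|13)=+1, (7|13)=-1; sign (−1)^0·+1^2·-1^1 = -1.
(a,b)_2: α=0, β=6; u≡1, v≡1 (mod 8); ε(u)ε(v)=0·0, αω(v)=0·0, βω(u)=6·0; sum ≡ 0  ⇒  +1.
(a,b)_11: α=1, u≡9; β=2, v≡4 (mod 11); (9|11)=+1, (4|11)=+1; sign (−1)^0·+1^2·+1^1 = +1.
(a,b)_47: α=2, u≡18; β=5, v≡30 (mod 47); (18|47)=+1, (30|47)=-1; sign (−1)^0·+1^5·-1^2 = +1.
(a,b)_19: α=0, u≡14; β=2, v≡3 (mod 19); (14|19)=-1, (3|19)=-1; sign (−1)^0·-1^2·-1^0 = +1.
Ram(356417633, 2857177) = {13, 31, 37, 53}; no ℚ_13-point on the conic.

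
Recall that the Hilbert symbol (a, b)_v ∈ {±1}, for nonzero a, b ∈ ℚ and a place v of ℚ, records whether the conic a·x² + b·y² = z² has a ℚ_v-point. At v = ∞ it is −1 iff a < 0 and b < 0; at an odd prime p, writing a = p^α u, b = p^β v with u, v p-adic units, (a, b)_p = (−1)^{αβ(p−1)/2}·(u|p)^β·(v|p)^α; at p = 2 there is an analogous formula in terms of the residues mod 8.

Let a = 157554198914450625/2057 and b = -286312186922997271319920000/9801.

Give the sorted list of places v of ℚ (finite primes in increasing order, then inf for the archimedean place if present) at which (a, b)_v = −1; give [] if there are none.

Mod squares: a ≡ 17, b ≡ -1798. Check v ∈ {∞, 2, 3, 5, 7, 11, 13, 17, 29, 31}.
v=2: v_2(a)=0, v_2(b)=7; units ≡ 1, 5 (mod 8); ε·ε+αω+βω = 0·0+0·1+7·0 ≡ 0  ⇒  (a,b)_2 = +1.
v=11: a=11^-2·(≡2), b=11^-2·(≡8) mod 11; (2|11)=-1, (8|11)=-1; (−1)^{-2·-2·5}·(-1)^-2·(-1)^-2 = +1.
v=31: a=31^2·(≡12), b=31^3·(≡8) mod 31; (12|31)=-1, (8|31)=+1; (−1)^{2·3·15}·(-1)^3·(+1)^2 = -1.
v=∞: 17 > 0 and -1798 < 0  ⇒  (a,b)_∞ = +1.
v=13: a=13^0·(≡9), b=13^2·(≡9) mod 13; (9|13)=+1, (9|13)=+1; (−1)^{0·2·6}·(+1)^2·(+1)^0 = +1.
v=3: a=3^2·(≡2), b=3^-4·(≡2) mod 3; (2|3)=-1, (2|3)=-1; (−1)^{2·-4·1}·(-1)^-4·(-1)^2 = +1.
v=29: a=29^6·(≡11), b=29^9·(≡13) mod 29; (11|29)=-1, (13|29)=+1; (−1)^{6·9·14}·(-1)^9·(+1)^6 = -1.
v=17: a=17^-1·(≡2), b=17^0·(≡8) mod 17; (2|17)=+1, (8|17)=+1; (−1)^{-1·0·8}·(+1)^0·(+1)^-1 = +1.
v=7: a=7^2·(≡6), b=7^2·(≡4) mod 7; (6|7)=-1, (4|7)=+1; (−1)^{2·2·3}·(-1)^2·(+1)^2 = +1.
v=5: a=5^4·(≡3), b=5^4·(≡3) mod 5; (3|5)=-1, (3|5)=-1; (−1)^{4·4·2}·(-1)^4·(-1)^4 = +1.
Ram(17, -1798) = {29, 31}; no ℚ_29-point on the conic.

[29, 31]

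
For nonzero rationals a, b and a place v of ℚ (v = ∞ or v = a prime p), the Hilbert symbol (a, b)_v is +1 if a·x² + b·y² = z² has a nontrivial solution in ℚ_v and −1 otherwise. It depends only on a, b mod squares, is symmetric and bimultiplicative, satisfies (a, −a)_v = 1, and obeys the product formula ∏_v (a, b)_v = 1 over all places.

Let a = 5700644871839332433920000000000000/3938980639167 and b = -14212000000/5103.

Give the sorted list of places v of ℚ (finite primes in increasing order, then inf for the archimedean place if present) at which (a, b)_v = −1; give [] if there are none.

[7, 17, 23, 31]

(a, b) ≡ (10431190, -24871) mod (ℚ^×)²; places V = {2, 3, 5, 7, 11, 17, 19, 23, 31, ∞}.
(a,b)_19: α=3, u≡4; β=1, v≡12 (mod 19); (4|19)=+1, (12|19)=-1; sign (−1)^1·+1^1·-1^3 = +1.
(a,b)_3: α=-14, u≡1; β=-6, v≡2 (mod 3); (1|3)=+1, (2|3)=-1; sign (−1)^0·+1^-6·-1^-14 = +1.
(a,b)_7: α=-7, u≡3; β=-1, v≡5 (mod 7); (3|7)=-1, (5|7)=-1; sign (−1)^1·-1^-1·-1^-7 = -1.
(a,b)_5: α=13, u≡2; β=6, v≡4 (mod 5); (2|5)=-1, (4|5)=+1; sign (−1)^0·-1^6·+1^13 = +1.
(a,b)_∞: sgn(10431190)=+, sgn(-24871)=−, so +1.
(a,b)_2: α=33, β=8; u≡3, v≡1 (mod 8); ε(u)ε(v)=1·0, αω(v)=33·0, βω(u)=8·1; sum ≡ 0  ⇒  +1.
(a,b)_31: α=1, u≡4; β=0, v≡23 (mod 31); (4|31)=+1, (23|31)=-1; sign (−1)^0·+1^0·-1^1 = -1.
(a,b)_17: α=4, u≡7; β=1, v≡8 (mod 17); (7|17)=-1, (8|17)=+1; sign (−1)^0·-1^1·+1^4 = -1.
(a,b)_11: α=3, u≡10; β=1, v≡5 (mod 11); (10|11)=-1, (5|11)=+1; sign (−1)^1·-1^1·+1^3 = +1.
(a,b)_23: α=1, u≡4; β=0, v≡19 (mod 23); (4|23)=+1, (19|23)=-1; sign (−1)^0·+1^0·-1^1 = -1.
(10431190, -24871 / ℚ) ramifies at {7, 17, 23, 31}: a division algebra.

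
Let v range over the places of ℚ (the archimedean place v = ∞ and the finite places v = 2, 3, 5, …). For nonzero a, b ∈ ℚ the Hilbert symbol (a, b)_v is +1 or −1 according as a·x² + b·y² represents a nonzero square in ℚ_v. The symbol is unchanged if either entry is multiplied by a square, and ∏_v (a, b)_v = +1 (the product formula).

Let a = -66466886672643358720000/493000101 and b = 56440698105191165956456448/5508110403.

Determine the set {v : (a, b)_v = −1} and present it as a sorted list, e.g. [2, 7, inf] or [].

[2, 7, 23, 37]

Mod squares: a ≡ -483, b ≡ 29526. Check v ∈ {∞, 2, 3, 5, 7, 11, 13, 17, 19, 23, 37}.
v=7: a=7^5·(≡1), b=7^3·(≡4) mod 7; (1|7)=+1, (4|7)=+1; (−1)^{5·3·3}·(+1)^3·(+1)^5 = -1.
v=37: a=37^2·(≡14), b=37^3·(≡36) mod 37; (14|37)=-1, (36|37)=+1; (−1)^{2·3·18}·(-1)^3·(+1)^2 = -1.
v=∞: -483 < 0 and 29526 > 0  ⇒  (a,b)_∞ = +1.
v=17: a=17^2·(≡12), b=17^4·(≡6) mod 17; (12|17)=-1, (6|17)=-1; (−1)^{2·4·8}·(-1)^4·(-1)^2 = +1.
v=11: a=11^-2·(≡9), b=11^0·(≡7) mod 11; (9|11)=+1, (7|11)=-1; (−1)^{-2·0·5}·(+1)^0·(-1)^-2 = +1.
v=19: a=19^2·(≡1), b=19^3·(≡3) mod 19; (1|19)=+1, (3|19)=-1; (−1)^{2·3·9}·(+1)^3·(-1)^2 = +1.
v=5: a=5^4·(≡3), b=5^0·(≡1) mod 5; (3|5)=-1, (1|5)=+1; (−1)^{4·0·2}·(-1)^0·(+1)^4 = +1.
v=13: a=13^2·(≡8), b=13^2·(≡4) mod 13; (8|13)=-1, (4|13)=+1; (−1)^{2·2·6}·(-1)^2·(+1)^2 = +1.
v=23: a=23^-1·(≡1), b=23^-4·(≡15) mod 23; (1|23)=+1, (15|23)=-1; (−1)^{-1·-4·11}·(+1)^-4·(-1)^-1 = -1.
v=2: v_2(a)=18, v_2(b)=25; units ≡ 5, 3 (mod 8); ε·ε+αω+βω = 0·1+18·1+25·1 ≡ 1  ⇒  (a,b)_2 = -1.
v=3: a=3^-11·(≡1), b=3^-9·(≡2) mod 3; (1|3)=+1, (2|3)=-1; (−1)^{-11·-9·1}·(+1)^-9·(-1)^-11 = +1.
Ram(-483, 29526) = {2, 7, 23, 37}; no ℚ_2-point on the conic.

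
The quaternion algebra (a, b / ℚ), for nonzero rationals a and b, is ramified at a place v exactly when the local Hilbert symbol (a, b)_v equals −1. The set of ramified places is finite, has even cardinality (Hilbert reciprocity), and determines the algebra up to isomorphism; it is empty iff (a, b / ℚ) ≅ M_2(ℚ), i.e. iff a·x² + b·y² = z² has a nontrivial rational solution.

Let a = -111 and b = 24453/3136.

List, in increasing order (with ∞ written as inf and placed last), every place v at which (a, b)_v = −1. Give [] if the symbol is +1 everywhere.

[3, 11, 13, 19]

Mod squares: a ≡ -111, b ≡ 2717. Check v ∈ {∞, 2, 3, 7, 11, 13, 19, 37}.
v=19: a=19^0·(≡3), b=19^1·(≡14) mod 19; (3|19)=-1, (14|19)=-1; (−1)^{0·1·9}·(-1)^1·(-1)^0 = -1.
v=11: a=11^0·(≡10), b=11^1·(≡1) mod 11; (10|11)=-1, (1|11)=+1; (−1)^{0·1·5}·(-1)^1·(+1)^0 = -1.
v=∞: -111 < 0 and 2717 > 0  ⇒  (a,b)_∞ = +1.
v=2: v_2(a)=0, v_2(b)=-6; units ≡ 1, 5 (mod 8); ε·ε+αω+βω = 0·0+0·1+-6·0 ≡ 0  ⇒  (a,b)_2 = +1.
v=13: a=13^0·(≡6), b=13^1·(≡3) mod 13; (6|13)=-1, (3|13)=+1; (−1)^{0·1·6}·(-1)^1·(+1)^0 = -1.
v=7: a=7^0·(≡1), b=7^-2·(≡2) mod 7; (1|7)=+1, (2|7)=+1; (−1)^{0·-2·3}·(+1)^-2·(+1)^0 = +1.
v=37: a=37^1·(≡34), b=37^0·(≡21) mod 37; (34|37)=+1, (21|37)=+1; (−1)^{1·0·18}·(+1)^0·(+1)^1 = +1.
v=3: a=3^1·(≡2), b=3^2·(≡2) mod 3; (2|3)=-1, (2|3)=-1; (−1)^{1·2·1}·(-1)^2·(-1)^1 = -1.
Ram(-111, 2717) = {3, 11, 13, 19}; no ℚ_3-point on the conic.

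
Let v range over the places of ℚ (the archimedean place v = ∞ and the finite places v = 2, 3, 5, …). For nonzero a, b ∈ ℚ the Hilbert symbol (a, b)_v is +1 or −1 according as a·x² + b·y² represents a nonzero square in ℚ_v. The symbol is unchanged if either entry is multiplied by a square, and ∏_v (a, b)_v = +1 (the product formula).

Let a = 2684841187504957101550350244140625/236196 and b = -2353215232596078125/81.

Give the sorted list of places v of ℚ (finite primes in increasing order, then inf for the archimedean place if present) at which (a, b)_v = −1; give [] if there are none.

Mod squares: a ≡ 101065, b ≡ -368621. Check v ∈ {∞, 2, 3, 5, 7, 11, 17, 23, 29, 31, 41, 47}.
v=11: a=11^2·(≡2), b=11^1·(≡6) mod 11; (2|11)=-1, (6|11)=-1; (−1)^{2·1·5}·(-1)^1·(-1)^2 = -1.
v=2: v_2(a)=-2, v_2(b)=0; units ≡ 1, 3 (mod 8); ε·ε+αω+βω = 0·1+-2·1+0·0 ≡ 0  ⇒  (a,b)_2 = +1.
v=7: a=7^2·(≡5), b=7^0·(≡3) mod 7; (5|7)=-1, (3|7)=-1; (−1)^{2·0·3}·(-1)^0·(-1)^2 = +1.
v=29: a=29^3·(≡23), b=29^2·(≡27) mod 29; (23|29)=+1, (27|29)=-1; (−1)^{3·2·14}·(+1)^2·(-1)^3 = -1.
v=31: a=31^2·(≡1), b=31^1·(≡17) mod 31; (1|31)=+1, (17|31)=-1; (−1)^{2·1·15}·(+1)^1·(-1)^2 = +1.
v=41: a=41^3·(≡21), b=41^2·(≡1) mod 41; (21|41)=+1, (1|41)=+1; (−1)^{3·2·20}·(+1)^2·(+1)^3 = +1.
v=∞: 101065 > 0 and -368621 < 0  ⇒  (a,b)_∞ = +1.
v=23: a=23^2·(≡4), b=23^1·(≡12) mod 23; (4|23)=+1, (12|23)=+1; (−1)^{2·1·11}·(+1)^1·(+1)^2 = +1.
v=47: a=47^2·(≡15), b=47^1·(≡14) mod 47; (15|47)=-1, (14|47)=+1; (−1)^{2·1·23}·(-1)^1·(+1)^2 = -1.
v=5: a=5^11·(≡3), b=5^6·(≡1) mod 5; (3|5)=-1, (1|5)=+1; (−1)^{11·6·2}·(-1)^6·(+1)^11 = +1.
v=3: a=3^-10·(≡1), b=3^-4·(≡1) mod 3; (1|3)=+1, (1|3)=+1; (−1)^{-10·-4·1}·(+1)^-4·(+1)^-10 = +1.
v=17: a=17^3·(≡5), b=17^2·(≡5) mod 17; (5|17)=-1, (5|17)=-1; (−1)^{3·2·8}·(-1)^2·(-1)^3 = -1.
Ram(101065, -368621) = {11, 17, 29, 47}; no ℚ_11-point on the conic.

[11, 17, 29, 47]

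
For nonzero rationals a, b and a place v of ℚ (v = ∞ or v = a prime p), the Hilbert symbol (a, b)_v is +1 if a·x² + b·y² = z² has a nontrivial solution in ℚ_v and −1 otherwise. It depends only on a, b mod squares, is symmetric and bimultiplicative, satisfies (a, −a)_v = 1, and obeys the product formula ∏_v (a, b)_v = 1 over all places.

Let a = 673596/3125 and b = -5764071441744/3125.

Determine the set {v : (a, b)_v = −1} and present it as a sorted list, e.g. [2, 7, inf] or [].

Mod squares: a ≡ 1155, b ≡ -105. Check v ∈ {∞, 2, 3, 5, 7, 11}.
v=3: a=3^7·(≡1), b=3^11·(≡1) mod 3; (1|3)=+1, (1|3)=+1; (−1)^{7·11·1}·(+1)^11·(+1)^7 = -1.
v=5: a=5^-5·(≡1), b=5^-5·(≡1) mod 5; (1|5)=+1, (1|5)=+1; (−1)^{-5·-5·2}·(+1)^-5·(+1)^-5 = +1.
v=11: a=11^1·(≡10), b=11^2·(≡4) mod 11; (10|11)=-1, (4|11)=+1; (−1)^{1·2·5}·(-1)^2·(+1)^1 = +1.
v=∞: 1155 > 0 and -105 < 0  ⇒  (a,b)_∞ = +1.
v=7: a=7^1·(≡2), b=7^5·(≡5) mod 7; (2|7)=+1, (5|7)=-1; (−1)^{1·5·3}·(+1)^5·(-1)^1 = +1.
v=2: v_2(a)=2, v_2(b)=4; units ≡ 3, 7 (mod 8); ε·ε+αω+βω = 1·1+2·0+4·1 ≡ 1  ⇒  (a,b)_2 = -1.
Ram(1155, -105) = {2, 3}; no ℚ_2-point on the conic.

[2, 3]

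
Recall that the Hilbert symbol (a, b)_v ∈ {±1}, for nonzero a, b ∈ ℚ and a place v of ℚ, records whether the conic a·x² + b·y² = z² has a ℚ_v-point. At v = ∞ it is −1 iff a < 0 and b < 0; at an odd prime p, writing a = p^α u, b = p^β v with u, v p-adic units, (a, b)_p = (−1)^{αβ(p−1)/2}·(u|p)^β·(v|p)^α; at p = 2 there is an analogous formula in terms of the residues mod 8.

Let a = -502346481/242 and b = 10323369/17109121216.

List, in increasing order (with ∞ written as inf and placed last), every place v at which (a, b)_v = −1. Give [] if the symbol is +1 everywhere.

[7, 13]

Mod squares: a ≡ -9282, b ≡ 19. Check v ∈ {∞, 2, 3, 7, 11, 13, 17, 19, 31, 47}.
v=13: a=13^1·(≡1), b=13^0·(≡6) mod 13; (1|13)=+1, (6|13)=-1; (−1)^{1·0·6}·(+1)^0·(-1)^1 = -1.
v=7: a=7^3·(≡2), b=7^2·(≡6) mod 7; (2|7)=+1, (6|7)=-1; (−1)^{3·2·3}·(+1)^2·(-1)^3 = -1.
v=17: a=17^1·(≡8), b=17^2·(≡4) mod 17; (8|17)=+1, (4|17)=+1; (−1)^{1·2·8}·(+1)^2·(+1)^1 = +1.
v=47: a=47^2·(≡37), b=47^0·(≡26) mod 47; (37|47)=+1, (26|47)=-1; (−1)^{2·0·23}·(+1)^0·(-1)^2 = +1.
v=2: v_2(a)=-1, v_2(b)=-6; units ≡ 7, 3 (mod 8); ε·ε+αω+βω = 1·1+-1·1+-6·0 ≡ 0  ⇒  (a,b)_2 = +1.
v=∞: -9282 < 0 and 19 > 0  ⇒  (a,b)_∞ = +1.
v=31: a=31^0·(≡1), b=31^-2·(≡28) mod 31; (1|31)=+1, (28|31)=+1; (−1)^{0·-2·15}·(+1)^-2·(+1)^0 = +1.
v=3: a=3^1·(≡2), b=3^6·(≡1) mod 3; (2|3)=-1, (1|3)=+1; (−1)^{1·6·1}·(-1)^6·(+1)^1 = +1.
v=11: a=11^-2·(≡6), b=11^-4·(≡6) mod 11; (6|11)=-1, (6|11)=-1; (−1)^{-2·-4·5}·(-1)^-4·(-1)^-2 = +1.
v=19: a=19^0·(≡17), b=19^-1·(≡9) mod 19; (17|19)=+1, (9|19)=+1; (−1)^{0·-1·9}·(+1)^-1·(+1)^0 = +1.
(-9282, 19 / ℚ) ramifies at {7, 13}: a division algebra.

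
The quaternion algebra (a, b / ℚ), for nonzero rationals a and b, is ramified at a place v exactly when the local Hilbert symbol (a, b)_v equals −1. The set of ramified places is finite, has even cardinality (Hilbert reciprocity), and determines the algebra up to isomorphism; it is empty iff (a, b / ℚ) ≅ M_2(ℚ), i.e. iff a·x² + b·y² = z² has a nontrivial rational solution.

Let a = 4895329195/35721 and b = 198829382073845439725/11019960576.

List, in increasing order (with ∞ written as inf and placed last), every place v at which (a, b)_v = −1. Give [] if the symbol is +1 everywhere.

[19, 29]

Mod squares: a ≡ 2755, b ≡ 29. Check v ∈ {∞, 2, 3, 5, 7, 19, 23, 29, 31, 43}.
v=3: a=3^-6·(≡1), b=3^-16·(≡2) mod 3; (1|3)=+1, (2|3)=-1; (−1)^{-6·-16·1}·(+1)^-16·(-1)^-6 = +1.
v=2: v_2(a)=0, v_2(b)=-8; units ≡ 3, 5 (mod 8); ε·ε+αω+βω = 1·0+0·1+-8·1 ≡ 0  ⇒  (a,b)_2 = +1.
v=29: a=29^1·(≡3), b=29^3·(≡25) mod 29; (3|29)=-1, (25|29)=+1; (−1)^{1·3·14}·(-1)^3·(+1)^1 = -1.
v=7: a=7^-2·(≡1), b=7^0·(≡2) mod 7; (1|7)=+1, (2|7)=+1; (−1)^{-2·0·3}·(+1)^0·(+1)^-2 = +1.
v=19: a=19^1·(≡13), b=19^2·(≡10) mod 19; (13|19)=-1, (10|19)=-1; (−1)^{1·2·9}·(-1)^2·(-1)^1 = -1.
v=31: a=31^2·(≡29), b=31^4·(≡12) mod 31; (29|31)=-1, (12|31)=-1; (−1)^{2·4·15}·(-1)^4·(-1)^2 = +1.
v=23: a=23^0·(≡9), b=23^2·(≡2) mod 23; (9|23)=+1, (2|23)=+1; (−1)^{0·2·11}·(+1)^2·(+1)^0 = +1.
v=∞: 2755 > 0 and 29 > 0  ⇒  (a,b)_∞ = +1.
v=43: a=43^2·(≡7), b=43^2·(≡42) mod 43; (7|43)=-1, (42|43)=-1; (−1)^{2·2·21}·(-1)^2·(-1)^2 = +1.
v=5: a=5^1·(≡4), b=5^2·(≡4) mod 5; (4|5)=+1, (4|5)=+1; (−1)^{1·2·2}·(+1)^2·(+1)^1 = +1.
(2755, 29 / ℚ) ramifies at {19, 29}: a division algebra.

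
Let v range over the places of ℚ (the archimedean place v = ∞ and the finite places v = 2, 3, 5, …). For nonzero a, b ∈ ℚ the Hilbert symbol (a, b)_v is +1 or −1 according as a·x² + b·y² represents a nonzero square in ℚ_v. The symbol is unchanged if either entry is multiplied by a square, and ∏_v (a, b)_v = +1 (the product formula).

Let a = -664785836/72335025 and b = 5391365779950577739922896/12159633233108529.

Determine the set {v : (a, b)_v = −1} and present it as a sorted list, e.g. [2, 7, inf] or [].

(a, b) ≡ (-11, 119528981) mod (ℚ^×)²; places V = {2, 3, 5, 7, 11, 13, 19, 23, 29, 37, 41, ∞}.
(a,b)_23: α=2, u≡18; β=0, v≡21 (mod 23); (18|23)=+1, (21|23)=-1; sign (−1)^0·+1^0·-1^2 = +1.
(a,b)_29: α=0, u≡12; β=1, v≡23 (mod 29); (12|29)=-1, (23|29)=+1; sign (−1)^0·-1^1·+1^0 = -1.
(a,b)_2: α=2, β=4; u≡5, v≡5 (mod 8); ε(u)ε(v)=0·0, αω(v)=2·1, βω(u)=4·1; sum ≡ 0  ⇒  +1.
(a,b)_∞: sgn(-11)=−, sgn(119528981)=+, so +1.
(a,b)_19: α=0, u≡10; β=1, v≡4 (mod 19); (10|19)=-1, (4|19)=+1; sign (−1)^0·-1^1·+1^0 = -1.
(a,b)_5: α=-2, u≡4; β=0, v≡4 (mod 5); (4|5)=+1, (4|5)=+1; sign (−1)^0·+1^0·+1^-2 = +1.
(a,b)_3: α=-10, u≡1; β=-16, v≡2 (mod 3); (1|3)=+1, (2|3)=-1; sign (−1)^0·+1^-16·-1^-10 = +1.
(a,b)_7: α=-2, u≡3; β=-10, v≡5 (mod 7); (3|7)=-1, (5|7)=-1; sign (−1)^0·-1^-10·-1^-2 = +1.
(a,b)_37: α=0, u≡27; β=1, v≡6 (mod 37); (27|37)=+1, (6|37)=-1; sign (−1)^0·+1^1·-1^0 = +1.
(a,b)_41: α=0, u≡7; β=1, v≡21 (mod 41); (7|41)=-1, (21|41)=+1; sign (−1)^0·-1^1·+1^0 = -1.
(a,b)_11: α=1, u≡6; β=3, v≡5 (mod 11); (6|11)=-1, (5|11)=+1; sign (−1)^1·-1^3·+1^1 = +1.
(a,b)_13: α=4, u≡8; β=13, v≡1 (mod 13); (8|13)=-1, (1|13)=+1; sign (−1)^0·-1^13·+1^4 = -1.
(-11, 119528981 / ℚ) ramifies at {13, 19, 29, 41}: a division algebra.

[13, 19, 29, 41]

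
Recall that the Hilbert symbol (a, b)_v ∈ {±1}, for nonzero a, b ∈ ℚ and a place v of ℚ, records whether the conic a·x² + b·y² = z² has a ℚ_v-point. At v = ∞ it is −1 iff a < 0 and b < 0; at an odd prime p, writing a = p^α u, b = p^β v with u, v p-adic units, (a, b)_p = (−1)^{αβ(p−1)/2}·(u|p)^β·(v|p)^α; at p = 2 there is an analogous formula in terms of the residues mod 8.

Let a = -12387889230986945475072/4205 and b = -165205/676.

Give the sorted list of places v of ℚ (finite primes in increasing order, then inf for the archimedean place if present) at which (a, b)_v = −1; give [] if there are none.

[5, 37, 47, inf]

Mod squares: a ≡ -330410, b ≡ -165205. Check v ∈ {∞, 2, 3, 5, 7, 13, 19, 29, 37, 47}.
v=29: a=29^-2·(≡9), b=29^0·(≡17) mod 29; (9|29)=+1, (17|29)=-1; (−1)^{-2·0·14}·(+1)^0·(-1)^-2 = +1.
v=7: a=7^2·(≡2), b=7^0·(≡4) mod 7; (2|7)=+1, (4|7)=+1; (−1)^{2·0·3}·(+1)^0·(+1)^2 = +1.
v=19: a=19^3·(≡8), b=19^1·(≡11) mod 19; (8|19)=-1, (11|19)=+1; (−1)^{3·1·9}·(-1)^1·(+1)^3 = +1.
v=13: a=13^2·(≡5), b=13^-2·(≡3) mod 13; (5|13)=-1, (3|13)=+1; (−1)^{2·-2·6}·(-1)^-2·(+1)^2 = +1.
v=37: a=37^3·(≡32), b=37^1·(≡16) mod 37; (32|37)=-1, (16|37)=+1; (−1)^{3·1·18}·(-1)^1·(+1)^3 = -1.
v=47: a=47^3·(≡29), b=47^1·(≡11) mod 47; (29|47)=-1, (11|47)=-1; (−1)^{3·1·23}·(-1)^1·(-1)^3 = -1.
v=5: a=5^-1·(≡3), b=5^1·(≡4) mod 5; (3|5)=-1, (4|5)=+1; (−1)^{-1·1·2}·(-1)^1·(+1)^-1 = -1.
v=3: a=3^4·(≡1), b=3^0·(≡2) mod 3; (1|3)=+1, (2|3)=-1; (−1)^{4·0·1}·(+1)^0·(-1)^4 = +1.
v=∞: -330410 < 0 and -165205 < 0  ⇒  (a,b)_∞ = -1.
v=2: v_2(a)=9, v_2(b)=-2; units ≡ 3, 3 (mod 8); ε·ε+αω+βω = 1·1+9·1+-2·1 ≡ 0  ⇒  (a,b)_2 = +1.
(-330410, -165205 / ℚ) ramifies at {5, 37, 47, ∞}: a division algebra.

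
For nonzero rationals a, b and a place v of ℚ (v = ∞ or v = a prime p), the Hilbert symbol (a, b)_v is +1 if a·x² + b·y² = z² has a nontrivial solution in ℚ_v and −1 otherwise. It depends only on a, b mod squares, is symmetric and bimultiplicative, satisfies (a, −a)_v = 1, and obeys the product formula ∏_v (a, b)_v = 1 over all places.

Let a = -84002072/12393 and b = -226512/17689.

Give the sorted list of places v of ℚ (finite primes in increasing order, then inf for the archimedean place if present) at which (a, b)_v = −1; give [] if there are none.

[2, 13, 23, inf]

Mod squares: a ≡ -60214, b ≡ -13. Check v ∈ {∞, 2, 3, 7, 11, 13, 17, 19, 23}.
v=17: a=17^-1·(≡3), b=17^0·(≡9) mod 17; (3|17)=-1, (9|17)=+1; (−1)^{-1·0·8}·(-1)^0·(+1)^-1 = +1.
v=∞: -60214 < 0 and -13 < 0  ⇒  (a,b)_∞ = -1.
v=13: a=13^0·(≡7), b=13^1·(≡1) mod 13; (7|13)=-1, (1|13)=+1; (−1)^{0·1·6}·(-1)^1·(+1)^0 = -1.
v=23: a=23^1·(≡12), b=23^0·(≡19) mod 23; (12|23)=+1, (19|23)=-1; (−1)^{1·0·11}·(+1)^0·(-1)^1 = -1.
v=3: a=3^-6·(≡2), b=3^2·(≡2) mod 3; (2|3)=-1, (2|3)=-1; (−1)^{-6·2·1}·(-1)^2·(-1)^-6 = +1.
v=7: a=7^3·(≡4), b=7^-2·(≡2) mod 7; (4|7)=+1, (2|7)=+1; (−1)^{3·-2·3}·(+1)^-2·(+1)^3 = +1.
v=2: v_2(a)=3, v_2(b)=4; units ≡ 5, 3 (mod 8); ε·ε+αω+βω = 0·1+3·1+4·1 ≡ 1  ⇒  (a,b)_2 = -1.
v=19: a=19^0·(≡5), b=19^-2·(≡4) mod 19; (5|19)=+1, (4|19)=+1; (−1)^{0·-2·9}·(+1)^-2·(+1)^0 = +1.
v=11: a=11^3·(≡4), b=11^2·(≡9) mod 11; (4|11)=+1, (9|11)=+1; (−1)^{3·2·5}·(+1)^2·(+1)^3 = +1.
Ram(-60214, -13) = {2, 13, 23, ∞}; no ℚ_2-point on the conic.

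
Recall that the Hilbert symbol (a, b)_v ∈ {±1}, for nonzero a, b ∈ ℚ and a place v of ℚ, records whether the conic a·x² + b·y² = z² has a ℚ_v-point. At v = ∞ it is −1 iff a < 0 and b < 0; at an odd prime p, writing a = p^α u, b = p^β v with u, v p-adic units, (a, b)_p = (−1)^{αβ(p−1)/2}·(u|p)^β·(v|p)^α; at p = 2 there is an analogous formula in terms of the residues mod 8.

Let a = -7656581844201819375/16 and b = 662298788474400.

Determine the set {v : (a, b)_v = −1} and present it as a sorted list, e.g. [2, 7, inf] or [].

Mod squares: a ≡ -119, b ≡ 66. Check v ∈ {∞, 2, 3, 5, 7, 11, 17}.
v=∞: -119 < 0 and 66 > 0  ⇒  (a,b)_∞ = +1.
v=3: a=3^4·(≡1), b=3^1·(≡1) mod 3; (1|3)=+1, (1|3)=+1; (−1)^{4·1·1}·(+1)^1·(+1)^4 = +1.
v=11: a=11^10·(≡6), b=11^7·(≡8) mod 11; (6|11)=-1, (8|11)=-1; (−1)^{10·7·5}·(-1)^7·(-1)^10 = -1.
v=17: a=17^1·(≡6), b=17^2·(≡16) mod 17; (6|17)=-1, (16|17)=+1; (−1)^{1·2·8}·(-1)^2·(+1)^1 = +1.
v=5: a=5^4·(≡4), b=5^2·(≡1) mod 5; (4|5)=+1, (1|5)=+1; (−1)^{4·2·2}·(+1)^2·(+1)^4 = +1.
v=2: v_2(a)=-4, v_2(b)=5; units ≡ 1, 1 (mod 8); ε·ε+αω+βω = 0·0+-4·0+5·0 ≡ 0  ⇒  (a,b)_2 = +1.
v=7: a=7^3·(≡1), b=7^2·(≡6) mod 7; (1|7)=+1, (6|7)=-1; (−1)^{3·2·3}·(+1)^2·(-1)^3 = -1.
Ram(-119, 66) = {7, 11}; no ℚ_7-point on the conic.

[7, 11]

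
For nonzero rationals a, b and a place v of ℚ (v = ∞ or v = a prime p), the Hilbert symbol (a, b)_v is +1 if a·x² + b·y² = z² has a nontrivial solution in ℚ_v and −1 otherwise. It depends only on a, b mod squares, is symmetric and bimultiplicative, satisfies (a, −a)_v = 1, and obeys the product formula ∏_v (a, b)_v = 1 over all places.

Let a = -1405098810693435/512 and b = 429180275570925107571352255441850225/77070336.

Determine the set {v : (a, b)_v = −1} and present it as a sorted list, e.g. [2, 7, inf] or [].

Mod squares: a ≡ -278070, b ≡ 97014. Check v ∈ {∞, 2, 3, 5, 7, 11, 13, 19, 23, 31, 37}.
v=11: a=11^2·(≡7), b=11^6·(≡1) mod 11; (7|11)=-1, (1|11)=+1; (−1)^{2·6·5}·(-1)^6·(+1)^2 = +1.
v=3: a=3^1·(≡1), b=3^-1·(≡1) mod 3; (1|3)=+1, (1|3)=+1; (−1)^{1·-1·1}·(+1)^-1·(+1)^1 = -1.
v=31: a=31^1·(≡10), b=31^2·(≡22) mod 31; (10|31)=+1, (22|31)=-1; (−1)^{1·2·15}·(+1)^2·(-1)^1 = -1.
v=19: a=19^2·(≡3), b=19^5·(≡18) mod 19; (3|19)=-1, (18|19)=-1; (−1)^{2·5·9}·(-1)^5·(-1)^2 = -1.
v=7: a=7^0·(≡3), b=7^-2·(≡2) mod 7; (3|7)=-1, (2|7)=+1; (−1)^{0·-2·3}·(-1)^-2·(+1)^0 = +1.
v=13: a=13^3·(≡11), b=13^6·(≡8) mod 13; (11|13)=-1, (8|13)=-1; (−1)^{3·6·6}·(-1)^6·(-1)^3 = -1.
v=23: a=23^1·(≡3), b=23^3·(≡12) mod 23; (3|23)=+1, (12|23)=+1; (−1)^{1·3·11}·(+1)^3·(+1)^1 = -1.
v=37: a=37^2·(≡24), b=37^5·(≡20) mod 37; (24|37)=-1, (20|37)=-1; (−1)^{2·5·18}·(-1)^5·(-1)^2 = -1.
v=5: a=5^1·(≡4), b=5^2·(≡4) mod 5; (4|5)=+1, (4|5)=+1; (−1)^{1·2·2}·(+1)^2·(+1)^1 = +1.
v=∞: -278070 < 0 and 97014 > 0  ⇒  (a,b)_∞ = +1.
v=2: v_2(a)=-9, v_2(b)=-19; units ≡ 5, 3 (mod 8); ε·ε+αω+βω = 0·1+-9·1+-19·1 ≡ 0  ⇒  (a,b)_2 = +1.
Ram(-278070, 97014) = {3, 13, 19, 23, 31, 37}; no ℚ_3-point on the conic.

[3, 13, 19, 23, 31, 37]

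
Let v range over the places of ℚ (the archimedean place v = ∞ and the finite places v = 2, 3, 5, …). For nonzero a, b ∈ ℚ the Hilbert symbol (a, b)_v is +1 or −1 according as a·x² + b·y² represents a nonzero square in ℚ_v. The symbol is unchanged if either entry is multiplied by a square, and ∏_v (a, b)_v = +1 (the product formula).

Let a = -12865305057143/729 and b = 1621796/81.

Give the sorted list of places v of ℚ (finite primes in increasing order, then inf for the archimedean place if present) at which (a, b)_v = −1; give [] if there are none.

[19, 29, 31, 41]

Mod squares: a ≡ -119567, b ≡ 405449. Check v ∈ {∞, 2, 3, 7, 11, 19, 23, 29, 31, 41}.
v=29: a=29^1·(≡22), b=29^1·(≡27) mod 29; (22|29)=+1, (27|29)=-1; (−1)^{1·1·14}·(+1)^1·(-1)^1 = -1.
v=23: a=23^2·(≡19), b=23^0·(≡17) mod 23; (19|23)=-1, (17|23)=-1; (−1)^{2·0·11}·(-1)^0·(-1)^2 = +1.
v=2: v_2(a)=0, v_2(b)=2; units ≡ 1, 1 (mod 8); ε·ε+αω+βω = 0·0+0·0+2·0 ≡ 0  ⇒  (a,b)_2 = +1.
v=∞: -119567 < 0 and 405449 > 0  ⇒  (a,b)_∞ = +1.
v=19: a=19^1·(≡13), b=19^0·(≡14) mod 19; (13|19)=-1, (14|19)=-1; (−1)^{1·0·9}·(-1)^0·(-1)^1 = -1.
v=3: a=3^-6·(≡1), b=3^-4·(≡2) mod 3; (1|3)=+1, (2|3)=-1; (−1)^{-6·-4·1}·(+1)^-4·(-1)^-6 = +1.
v=31: a=31^1·(≡7), b=31^1·(≡1) mod 31; (7|31)=+1, (1|31)=+1; (−1)^{1·1·15}·(+1)^1·(+1)^1 = -1.
v=7: a=7^1·(≡6), b=7^0·(≡2) mod 7; (6|7)=-1, (2|7)=+1; (−1)^{1·0·3}·(-1)^0·(+1)^1 = +1.
v=11: a=11^2·(≡9), b=11^1·(≡9) mod 11; (9|11)=+1, (9|11)=+1; (−1)^{2·1·5}·(+1)^1·(+1)^2 = +1.
v=41: a=41^2·(≡28), b=41^1·(≡9) mod 41; (28|41)=-1, (9|41)=+1; (−1)^{2·1·20}·(-1)^1·(+1)^2 = -1.
Ram(-119567, 405449) = {19, 29, 31, 41}; no ℚ_19-point on the conic.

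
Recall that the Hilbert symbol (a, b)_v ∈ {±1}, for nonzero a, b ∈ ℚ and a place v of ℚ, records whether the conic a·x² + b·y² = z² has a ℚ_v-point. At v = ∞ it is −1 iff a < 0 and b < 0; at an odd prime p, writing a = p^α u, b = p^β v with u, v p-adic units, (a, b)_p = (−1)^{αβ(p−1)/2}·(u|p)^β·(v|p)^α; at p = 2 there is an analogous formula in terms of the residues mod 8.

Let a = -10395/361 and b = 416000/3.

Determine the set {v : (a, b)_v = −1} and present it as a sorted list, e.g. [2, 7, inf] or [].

Mod squares: a ≡ -1155, b ≡ 195. Check v ∈ {∞, 2, 3, 5, 7, 11, 13, 19}.
v=5: a=5^1·(≡1), b=5^3·(≡1) mod 5; (1|5)=+1, (1|5)=+1; (−1)^{1·3·2}·(+1)^3·(+1)^1 = +1.
v=3: a=3^3·(≡2), b=3^-1·(≡2) mod 3; (2|3)=-1, (2|3)=-1; (−1)^{3·-1·1}·(-1)^-1·(-1)^3 = -1.
v=11: a=11^1·(≡5), b=11^0·(≡8) mod 11; (5|11)=+1, (8|11)=-1; (−1)^{1·0·5}·(+1)^0·(-1)^1 = -1.
v=7: a=7^1·(≡5), b=7^0·(≡6) mod 7; (5|7)=-1, (6|7)=-1; (−1)^{1·0·3}·(-1)^0·(-1)^1 = -1.
v=13: a=13^0·(≡7), b=13^1·(≡11) mod 13; (7|13)=-1, (11|13)=-1; (−1)^{0·1·6}·(-1)^1·(-1)^0 = -1.
v=∞: -1155 < 0 and 195 > 0  ⇒  (a,b)_∞ = +1.
v=19: a=19^-2·(≡17), b=19^0·(≡11) mod 19; (17|19)=+1, (11|19)=+1; (−1)^{-2·0·9}·(+1)^0·(+1)^-2 = +1.
v=2: v_2(a)=0, v_2(b)=8; units ≡ 5, 3 (mod 8); ε·ε+αω+βω = 0·1+0·1+8·1 ≡ 0  ⇒  (a,b)_2 = +1.
Ram(-1155, 195) = {3, 7, 11, 13}; no ℚ_3-point on the conic.

[3, 7, 11, 13]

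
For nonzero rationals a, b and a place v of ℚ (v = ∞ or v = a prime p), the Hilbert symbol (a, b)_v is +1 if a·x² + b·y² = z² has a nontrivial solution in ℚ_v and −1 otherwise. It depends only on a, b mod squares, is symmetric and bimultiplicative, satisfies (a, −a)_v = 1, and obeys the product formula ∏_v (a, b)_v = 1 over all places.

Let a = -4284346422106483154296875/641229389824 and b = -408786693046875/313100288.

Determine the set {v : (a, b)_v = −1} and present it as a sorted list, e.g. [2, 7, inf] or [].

Mod squares: a ≡ -195, b ≡ -390. Check v ∈ {∞, 2, 3, 5, 7, 11, 13, 17, 23}.
v=∞: -195 < 0 and -390 < 0  ⇒  (a,b)_∞ = -1.
v=2: v_2(a)=-22, v_2(b)=-11; units ≡ 5, 5 (mod 8); ε·ε+αω+βω = 0·0+-22·1+-11·1 ≡ 1  ⇒  (a,b)_2 = -1.
v=5: a=5^13·(≡1), b=5^7·(≡3) mod 5; (1|5)=+1, (3|5)=-1; (−1)^{13·7·2}·(+1)^7·(-1)^13 = -1.
v=7: a=7^2·(≡1), b=7^0·(≡1) mod 7; (1|7)=+1, (1|7)=+1; (−1)^{2·0·3}·(+1)^0·(+1)^2 = +1.
v=11: a=11^2·(≡1), b=11^2·(≡6) mod 11; (1|11)=+1, (6|11)=-1; (−1)^{2·2·5}·(+1)^2·(-1)^2 = +1.
v=23: a=23^-2·(≡13), b=23^-2·(≡9) mod 23; (13|23)=+1, (9|23)=+1; (−1)^{-2·-2·11}·(+1)^-2·(+1)^-2 = +1.
v=13: a=13^5·(≡5), b=13^3·(≡1) mod 13; (5|13)=-1, (1|13)=+1; (−1)^{5·3·6}·(-1)^3·(+1)^5 = -1.
v=17: a=17^-2·(≡4), b=17^-2·(≡15) mod 17; (4|17)=+1, (15|17)=+1; (−1)^{-2·-2·8}·(+1)^-2·(+1)^-2 = +1.
v=3: a=3^13·(≡1), b=3^9·(≡2) mod 3; (1|3)=+1, (2|3)=-1; (−1)^{13·9·1}·(+1)^9·(-1)^13 = +1.
Ram(-195, -390) = {2, 5, 13, ∞}; no ℚ_2-point on the conic.

[2, 5, 13, inf]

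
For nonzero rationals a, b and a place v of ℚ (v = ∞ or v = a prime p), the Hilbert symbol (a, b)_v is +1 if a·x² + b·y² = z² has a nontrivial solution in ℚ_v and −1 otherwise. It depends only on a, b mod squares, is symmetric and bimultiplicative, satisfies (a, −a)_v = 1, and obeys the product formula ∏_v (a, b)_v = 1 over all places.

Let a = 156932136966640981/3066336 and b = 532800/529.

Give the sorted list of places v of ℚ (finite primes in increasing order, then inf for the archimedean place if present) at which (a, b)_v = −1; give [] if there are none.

(a, b) ≡ (361046, 37) mod (ℚ^×)²; places V = {2, 3, 5, 7, 11, 13, 17, 19, 23, 29, 37, 41, ∞}.
(a,b)_23: α=0, u≡7; β=-2, v≡5 (mod 23); (7|23)=-1, (5|23)=-1; sign (−1)^0·-1^-2·-1^0 = +1.
(a,b)_37: α=3, u≡27; β=1, v≡4 (mod 37); (27|37)=+1, (4|37)=+1; sign (−1)^0·+1^1·+1^3 = +1.
(a,b)_5: α=0, u≡1; β=2, v≡3 (mod 5); (1|5)=+1, (3|5)=-1; sign (−1)^0·+1^2·-1^0 = +1.
(a,b)_11: α=4, u≡4; β=0, v≡4 (mod 11); (4|11)=+1, (4|11)=+1; sign (−1)^0·+1^0·+1^4 = +1.
(a,b)_29: α=2, u≡22; β=0, v≡10 (mod 29); (22|29)=+1, (10|29)=-1; sign (−1)^0·+1^0·-1^2 = +1.
(a,b)_3: α=-4, u≡2; β=2, v≡1 (mod 3); (2|3)=-1, (1|3)=+1; sign (−1)^0·-1^2·+1^-4 = +1.
(a,b)_19: α=2, u≡13; β=0, v≡12 (mod 19); (13|19)=-1, (12|19)=-1; sign (−1)^0·-1^0·-1^2 = +1.
(a,b)_2: α=-5, β=6; u≡3, v≡5 (mod 8); ε(u)ε(v)=1·0, αω(v)=-5·1, βω(u)=6·1; sum ≡ 1  ⇒  -1.
(a,b)_∞: sgn(361046)=+, sgn(37)=+, so +1.
(a,b)_41: α=1, u≡36; β=0, v≡9 (mod 41); (36|41)=+1, (9|41)=+1; sign (−1)^0·+1^0·+1^1 = +1.
(a,b)_13: α=-2, u≡4; β=0, v≡11 (mod 13); (4|13)=+1, (11|13)=-1; sign (−1)^0·+1^0·-1^-2 = +1.
(a,b)_17: α=1, u≡10; β=0, v≡10 (mod 17); (10|17)=-1, (10|17)=-1; sign (−1)^0·-1^0·-1^1 = -1.
(a,b)_7: α=-1, u≡4; β=0, v≡4 (mod 7); (4|7)=+1, (4|7)=+1; sign (−1)^0·+1^0·+1^-1 = +1.
(361046, 37 / ℚ) ramifies at {2, 17}: a division algebra.

[2, 17]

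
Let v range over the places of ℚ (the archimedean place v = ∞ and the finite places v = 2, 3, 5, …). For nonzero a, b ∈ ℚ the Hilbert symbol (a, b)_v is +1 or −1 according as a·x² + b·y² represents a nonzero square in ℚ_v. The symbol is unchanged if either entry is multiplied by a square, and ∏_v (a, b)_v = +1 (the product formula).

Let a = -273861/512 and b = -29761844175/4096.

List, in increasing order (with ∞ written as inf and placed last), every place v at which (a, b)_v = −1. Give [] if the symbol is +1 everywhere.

(a, b) ≡ (-138, -7) mod (ℚ^×)²; places V = {2, 3, 5, 7, 23, ∞}.
(a,b)_7: α=2, u≡4; β=3, v≡3 (mod 7); (4|7)=+1, (3|7)=-1; sign (−1)^0·+1^3·-1^2 = +1.
(a,b)_3: α=5, u≡2; β=8, v≡2 (mod 3); (2|3)=-1, (2|3)=-1; sign (−1)^0·-1^8·-1^5 = -1.
(a,b)_∞: sgn(-138)=−, sgn(-7)=−, so -1.
(a,b)_23: α=1, u≡5; β=2, v≡12 (mod 23); (5|23)=-1, (12|23)=+1; sign (−1)^0·-1^2·+1^1 = +1.
(a,b)_5: α=0, u≡2; β=2, v≡3 (mod 5); (2|5)=-1, (3|5)=-1; sign (−1)^0·-1^2·-1^0 = +1.
(a,b)_2: α=-9, β=-12; u≡3, v≡1 (mod 8); ε(u)ε(v)=1·0, αω(v)=-9·0, βω(u)=-12·1; sum ≡ 0  ⇒  +1.
(-138, -7 / ℚ) ramifies at {3, ∞}: a division algebra.

[3, inf]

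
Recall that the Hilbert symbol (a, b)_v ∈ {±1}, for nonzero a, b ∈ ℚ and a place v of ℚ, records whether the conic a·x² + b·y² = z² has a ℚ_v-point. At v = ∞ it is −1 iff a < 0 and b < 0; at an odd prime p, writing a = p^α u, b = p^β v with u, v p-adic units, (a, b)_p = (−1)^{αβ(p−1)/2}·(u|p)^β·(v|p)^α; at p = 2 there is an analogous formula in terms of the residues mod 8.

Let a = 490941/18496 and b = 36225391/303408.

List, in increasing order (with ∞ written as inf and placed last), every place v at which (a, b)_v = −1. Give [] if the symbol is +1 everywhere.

(a, b) ≡ (6061, 1333) mod (ℚ^×)²; places V = {2, 3, 7, 11, 17, 19, 23, 29, 31, 43, 47, ∞}.
(a,b)_43: α=0, u≡16; β=-1, v≡21 (mod 43); (16|43)=+1, (21|43)=+1; sign (−1)^0·+1^-1·+1^0 = +1.
(a,b)_11: α=1, u≡3; β=0, v≡8 (mod 11); (3|11)=+1, (8|11)=-1; sign (−1)^0·+1^0·-1^1 = -1.
(a,b)_∞: sgn(6061)=+, sgn(1333)=+, so +1.
(a,b)_47: α=0, u≡33; β=2, v≡8 (mod 47); (33|47)=-1, (8|47)=+1; sign (−1)^0·-1^2·+1^0 = +1.
(a,b)_29: α=1, u≡6; β=0, v≡7 (mod 29); (6|29)=+1, (7|29)=+1; sign (−1)^0·+1^0·+1^1 = +1.
(a,b)_2: α=-6, β=-4; u≡5, v≡5 (mod 8); ε(u)ε(v)=0·0, αω(v)=-6·1, βω(u)=-4·1; sum ≡ 0  ⇒  +1.
(a,b)_23: α=0, u≡13; β=2, v≡22 (mod 23); (13|23)=+1, (22|23)=-1; sign (−1)^0·+1^2·-1^0 = +1.
(a,b)_17: α=-2, u≡9; β=0, v≡12 (mod 17); (9|17)=+1, (12|17)=-1; sign (−1)^0·+1^0·-1^-2 = +1.
(a,b)_31: α=0, u≡9; β=1, v≡24 (mod 31); (9|31)=+1, (24|31)=-1; sign (−1)^0·+1^1·-1^0 = +1.
(a,b)_3: α=4, u≡1; β=-2, v≡1 (mod 3); (1|3)=+1, (1|3)=+1; sign (−1)^0·+1^-2·+1^4 = +1.
(a,b)_7: α=0, u≡5; β=-2, v≡5 (mod 7); (5|7)=-1, (5|7)=-1; sign (−1)^0·-1^-2·-1^0 = +1.
(a,b)_19: α=1, u≡2; β=0, v≡3 (mod 19); (2|19)=-1, (3|19)=-1; sign (−1)^0·-1^0·-1^1 = -1.
|Ram(6061, 1333)| = 2, even; anisotropic at {11, 19}.

[11, 19]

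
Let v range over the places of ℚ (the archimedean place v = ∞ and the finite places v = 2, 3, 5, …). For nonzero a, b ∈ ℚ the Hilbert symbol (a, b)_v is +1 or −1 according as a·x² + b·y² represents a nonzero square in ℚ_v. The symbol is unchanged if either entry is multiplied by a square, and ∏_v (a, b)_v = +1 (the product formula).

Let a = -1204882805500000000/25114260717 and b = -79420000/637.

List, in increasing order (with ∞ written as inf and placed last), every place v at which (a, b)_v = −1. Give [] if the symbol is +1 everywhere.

[2, inf]

Mod squares: a ≡ -715, b ≡ -286. Check v ∈ {∞, 2, 3, 5, 7, 11, 13, 19, 23, 41}.
v=∞: -715 < 0 and -286 < 0  ⇒  (a,b)_∞ = -1.
v=41: a=41^2·(≡20), b=41^0·(≡9) mod 41; (20|41)=+1, (9|41)=+1; (−1)^{2·0·20}·(+1)^0·(+1)^2 = +1.
v=11: a=11^1·(≡1), b=11^1·(≡7) mod 11; (1|11)=+1, (7|11)=-1; (−1)^{1·1·5}·(+1)^1·(-1)^1 = +1.
v=7: a=7^-4·(≡3), b=7^-2·(≡2) mod 7; (3|7)=-1, (2|7)=+1; (−1)^{-4·-2·3}·(-1)^-2·(+1)^-4 = +1.
v=2: v_2(a)=8, v_2(b)=5; units ≡ 5, 1 (mod 8); ε·ε+αω+βω = 0·0+8·0+5·1 ≡ 1  ⇒  (a,b)_2 = -1.
v=23: a=23^-2·(≡5), b=23^0·(≡18) mod 23; (5|23)=-1, (18|23)=+1; (−1)^{-2·0·11}·(-1)^0·(+1)^-2 = +1.
v=19: a=19^4·(≡16), b=19^2·(≡2) mod 19; (16|19)=+1, (2|19)=-1; (−1)^{4·2·9}·(+1)^2·(-1)^4 = +1.
v=13: a=13^-3·(≡3), b=13^-1·(≡12) mod 13; (3|13)=+1, (12|13)=+1; (−1)^{-3·-1·6}·(+1)^-1·(+1)^-3 = +1.
v=3: a=3^-2·(≡2), b=3^0·(≡2) mod 3; (2|3)=-1, (2|3)=-1; (−1)^{-2·0·1}·(-1)^0·(-1)^-2 = +1.
v=5: a=5^9·(≡2), b=5^4·(≡4) mod 5; (2|5)=-1, (4|5)=+1; (−1)^{9·4·2}·(-1)^4·(+1)^9 = +1.
Ram(-715, -286) = {2, ∞}; no ℚ_2-point on the conic.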